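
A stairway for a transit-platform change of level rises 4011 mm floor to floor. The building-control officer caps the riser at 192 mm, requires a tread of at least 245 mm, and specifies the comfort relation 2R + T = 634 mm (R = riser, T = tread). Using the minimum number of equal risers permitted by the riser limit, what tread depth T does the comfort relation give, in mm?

4011 / 192 = 20.891 → round up to 21 risers.
Riser R = 4011 / 21 = 191 mm, within the 192 mm limit.
From 2R + T = 634: T = 634 − 382 = 252 mm.

252 mm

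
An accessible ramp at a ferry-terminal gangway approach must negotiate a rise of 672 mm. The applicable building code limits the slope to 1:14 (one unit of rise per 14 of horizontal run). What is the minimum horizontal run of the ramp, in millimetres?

9408 mm

Run = rise × 14 = 672 × 14 = 9408 mm.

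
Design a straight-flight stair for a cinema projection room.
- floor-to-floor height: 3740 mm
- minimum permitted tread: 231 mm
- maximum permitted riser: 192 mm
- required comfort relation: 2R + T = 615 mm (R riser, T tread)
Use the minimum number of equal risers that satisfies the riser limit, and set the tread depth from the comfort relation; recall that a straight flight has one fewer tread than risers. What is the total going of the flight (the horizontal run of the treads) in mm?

⌈3740/192⌉ = 20 risers.
R = 3740 ÷ 20 = 187 mm.
Tread T = 615 − 2 × 187 = 241 mm (≥ 231 mm).
Going = (20 − 1) × 241 = 4579 mm.

4579 mm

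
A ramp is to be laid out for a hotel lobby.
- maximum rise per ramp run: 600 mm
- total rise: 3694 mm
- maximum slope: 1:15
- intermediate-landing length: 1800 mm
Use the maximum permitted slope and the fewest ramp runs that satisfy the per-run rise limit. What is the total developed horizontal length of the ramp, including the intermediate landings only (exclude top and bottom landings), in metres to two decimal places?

66.21 m

3694 / 600 = 6.16, so 7 ramp runs are needed. That means 6 intermediate landings.
Horizontal run for 3694 mm of rise at 1:15 is 3694 × 15 = 55410 mm.
6 intermediate landings contribute 6 × 1800 = 10800 mm.
Developed length = 55410 + 10800 = 66210 mm.
= 66.21 m.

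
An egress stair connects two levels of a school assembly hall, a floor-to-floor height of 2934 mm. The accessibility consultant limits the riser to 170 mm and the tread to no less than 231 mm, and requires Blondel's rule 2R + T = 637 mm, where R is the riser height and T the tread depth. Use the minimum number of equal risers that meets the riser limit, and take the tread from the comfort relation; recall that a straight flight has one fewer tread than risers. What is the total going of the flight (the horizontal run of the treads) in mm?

5287 mm

At most 170 each: 2934/170 = 17.26, giving 18 risers.
Riser R = 2934 / 18 = 163 mm, within the 170 mm limit.
From 2R + T = 637: T = 637 − 326 = 311 mm.
18 risers give 17 treads; going = 17 × 311 = 5287 mm.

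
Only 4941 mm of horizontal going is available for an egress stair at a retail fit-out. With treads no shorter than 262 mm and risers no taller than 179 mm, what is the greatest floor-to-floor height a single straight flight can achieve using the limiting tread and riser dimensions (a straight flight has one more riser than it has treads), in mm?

Treads that fit: ⌊4941 / 262⌋ = 18.
Risers = treads + 1 = 19.
Maximum height = 19 × 179 = 3401 mm.

3401 mm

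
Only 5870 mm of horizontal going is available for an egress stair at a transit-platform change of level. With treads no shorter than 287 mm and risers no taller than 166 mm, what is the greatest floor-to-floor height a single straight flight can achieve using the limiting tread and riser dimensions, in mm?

3486 mm

5870 / 287 = 20.45, so 20 treads fit.
Risers = treads + 1 = 21.
Maximum height = 21 × 166 = 3486 mm.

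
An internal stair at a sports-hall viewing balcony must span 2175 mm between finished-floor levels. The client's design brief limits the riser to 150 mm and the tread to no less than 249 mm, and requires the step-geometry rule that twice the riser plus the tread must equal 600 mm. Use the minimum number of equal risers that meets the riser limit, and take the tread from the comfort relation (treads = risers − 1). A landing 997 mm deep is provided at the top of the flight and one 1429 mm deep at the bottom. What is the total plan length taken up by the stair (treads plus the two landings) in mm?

6766 mm

⌈2175/150⌉ = 15 risers.
Each riser is 2175/15 = 145 mm (≤ 150 mm).
T = 600 − 2·145 = 310 mm, which satisfies the 249 mm minimum.
15 risers give 14 treads; going = 14 × 310 = 4340 mm.
Enclosure = 4340 + 997 + 1429 = 6766 mm.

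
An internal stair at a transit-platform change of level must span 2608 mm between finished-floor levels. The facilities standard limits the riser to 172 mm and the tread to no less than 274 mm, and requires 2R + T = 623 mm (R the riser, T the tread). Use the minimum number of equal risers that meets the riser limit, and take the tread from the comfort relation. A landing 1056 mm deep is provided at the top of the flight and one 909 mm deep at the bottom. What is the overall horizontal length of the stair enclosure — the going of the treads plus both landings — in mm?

6420 mm

2608 / 172 = 15.163 → round up to 16 risers.
Each riser is 2608/16 = 163 mm (≤ 172 mm).
From 2R + T = 623: T = 623 − 326 = 297 mm.
Treads = 16 − 1 = 15; going = 15 × 297 = 4455 mm.
Enclosure = 4455 + 1056 + 909 = 6420 mm.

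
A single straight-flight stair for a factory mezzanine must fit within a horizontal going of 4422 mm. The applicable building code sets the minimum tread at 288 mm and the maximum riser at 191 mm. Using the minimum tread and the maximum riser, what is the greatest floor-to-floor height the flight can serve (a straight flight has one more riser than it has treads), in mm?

3056 mm

4422 / 288 = 15.35, so 15 treads fit.
Risers = treads + 1 = 16.
Maximum height = 16 × 191 = 3056 mm.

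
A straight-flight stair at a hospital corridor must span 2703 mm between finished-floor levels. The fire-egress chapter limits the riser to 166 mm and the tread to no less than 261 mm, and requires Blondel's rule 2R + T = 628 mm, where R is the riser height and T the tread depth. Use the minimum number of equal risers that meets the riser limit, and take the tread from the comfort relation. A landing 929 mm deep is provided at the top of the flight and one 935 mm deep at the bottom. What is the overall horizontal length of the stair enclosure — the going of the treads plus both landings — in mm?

6824 mm

2703 / 166 = 16.283 → round up to 17 risers.
R = 2703 ÷ 17 = 159 mm.
Tread T = 628 − 2 × 159 = 310 mm (≥ 261 mm).
Treads = 17 − 1 = 16; going = 16 × 310 = 4960 mm.
Enclosure = 4960 + 929 + 935 = 6824 mm.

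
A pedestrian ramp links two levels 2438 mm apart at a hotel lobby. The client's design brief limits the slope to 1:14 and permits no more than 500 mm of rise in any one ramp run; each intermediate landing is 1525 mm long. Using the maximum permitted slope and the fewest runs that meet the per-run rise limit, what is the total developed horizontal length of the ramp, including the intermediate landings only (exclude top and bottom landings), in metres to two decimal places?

⌈2438/500⌉ = 5 ramp runs. That means 4 intermediate landings.
Ramp run (horizontal) at 1:14: 2438 × 14 = 34132 mm.
4 intermediate landings contribute 4 × 1525 = 6100 mm.
Developed length = 34132 + 6100 = 40232 mm.
= 40.23 m.

40.23 m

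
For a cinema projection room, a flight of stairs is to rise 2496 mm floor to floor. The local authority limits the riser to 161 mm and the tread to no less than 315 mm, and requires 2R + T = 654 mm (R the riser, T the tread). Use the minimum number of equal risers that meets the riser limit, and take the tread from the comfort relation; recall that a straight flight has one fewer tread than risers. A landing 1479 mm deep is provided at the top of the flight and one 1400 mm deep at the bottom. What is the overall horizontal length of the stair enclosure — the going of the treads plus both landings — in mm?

⌈2496/161⌉ = 16 risers.
Riser R = 2496 / 16 = 156 mm, within the 161 mm limit.
From 2R + T = 654: T = 654 − 312 = 342 mm.
Going = (16 − 1) × 342 = 5130 mm.
Add landings: 5130 + 1479 + 1400 = 8009 mm.

8009 mm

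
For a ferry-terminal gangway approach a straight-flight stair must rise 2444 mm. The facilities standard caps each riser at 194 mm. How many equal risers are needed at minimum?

13 risers

At most 194 each: 2444/194 = 12.60, giving 13 risers.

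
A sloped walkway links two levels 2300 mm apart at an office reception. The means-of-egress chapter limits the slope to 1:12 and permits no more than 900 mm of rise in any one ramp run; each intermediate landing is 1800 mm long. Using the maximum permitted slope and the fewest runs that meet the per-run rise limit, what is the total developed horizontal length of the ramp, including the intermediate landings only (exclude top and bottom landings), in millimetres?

31200 mm

⌈2300/900⌉ = 3 ramp runs. That means 2 intermediate landings.
Horizontal run for 2300 mm of rise at 1:12 is 2300 × 12 = 27600 mm.
2 intermediate landings contribute 2 × 1800 = 3600 mm.
Total developed length = 27600 + 3600 = 31200 mm.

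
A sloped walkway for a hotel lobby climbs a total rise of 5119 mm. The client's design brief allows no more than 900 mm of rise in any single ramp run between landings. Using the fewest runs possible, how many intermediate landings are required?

5119 / 900 = 5.69, so 6 ramp runs are needed.
6 runs are separated by 5 intermediate landings.

5 intermediate landings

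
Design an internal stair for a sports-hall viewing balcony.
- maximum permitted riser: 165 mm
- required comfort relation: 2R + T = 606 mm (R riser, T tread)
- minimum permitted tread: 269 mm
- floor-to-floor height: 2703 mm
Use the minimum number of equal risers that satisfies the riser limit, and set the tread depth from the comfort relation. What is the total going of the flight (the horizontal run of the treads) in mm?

4608 mm

At most 165 each: 2703/165 = 16.38, giving 17 risers.
R = 2703 ÷ 17 = 159 mm.
From 2R + T = 606: T = 606 − 318 = 288 mm.
Going = (17 − 1) × 288 = 4608 mm.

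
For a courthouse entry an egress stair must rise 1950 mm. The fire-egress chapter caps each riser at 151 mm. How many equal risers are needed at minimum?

1950 / 151 = 12.914 → round up to 13 risers.

13 risers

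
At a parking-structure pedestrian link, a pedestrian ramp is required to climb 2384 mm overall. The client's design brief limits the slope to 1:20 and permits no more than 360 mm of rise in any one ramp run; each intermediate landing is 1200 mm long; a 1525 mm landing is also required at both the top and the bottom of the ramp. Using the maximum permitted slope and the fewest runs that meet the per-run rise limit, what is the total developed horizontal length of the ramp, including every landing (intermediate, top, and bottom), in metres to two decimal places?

2384 / 360 = 6.62, so 7 ramp runs are needed. That means 6 intermediate landings.
Horizontal run for 2384 mm of rise at 1:20 is 2384 × 20 = 47680 mm.
6 intermediate landings contribute 6 × 1200 = 7200 mm.
Top and bottom landings: 2 × 1525 = 3050 mm.
Total = 47680 + 7200 + 3050 = 57930 mm.
= 57.93 m.

57.93 m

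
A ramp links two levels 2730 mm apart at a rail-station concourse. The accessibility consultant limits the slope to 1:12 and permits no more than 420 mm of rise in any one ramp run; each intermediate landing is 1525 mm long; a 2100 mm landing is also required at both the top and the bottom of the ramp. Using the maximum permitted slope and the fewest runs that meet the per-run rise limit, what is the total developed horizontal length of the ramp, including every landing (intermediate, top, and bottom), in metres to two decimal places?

2730 / 420 = 6.50, so 7 ramp runs are needed. That means 6 intermediate landings.
Horizontal run for 2730 mm of rise at 1:12 is 2730 × 12 = 32760 mm.
Intermediate landings: 6 × 1525 = 9150 mm.
Top and bottom landings: 2 × 2100 = 4200 mm.
Total = 32760 + 9150 + 4200 = 46110 mm.
= 46.11 m.

46.11 m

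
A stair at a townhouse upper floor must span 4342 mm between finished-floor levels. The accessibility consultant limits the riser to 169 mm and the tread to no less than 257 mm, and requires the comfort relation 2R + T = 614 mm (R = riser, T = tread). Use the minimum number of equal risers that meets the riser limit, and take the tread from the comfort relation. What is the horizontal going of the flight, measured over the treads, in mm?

4342 / 169 = 25.692 → round up to 26 risers.
Riser R = 4342 / 26 = 167 mm, within the 169 mm limit.
From 2R + T = 614: T = 614 − 334 = 280 mm.
Going = (26 − 1) × 280 = 7000 mm.

7000 mm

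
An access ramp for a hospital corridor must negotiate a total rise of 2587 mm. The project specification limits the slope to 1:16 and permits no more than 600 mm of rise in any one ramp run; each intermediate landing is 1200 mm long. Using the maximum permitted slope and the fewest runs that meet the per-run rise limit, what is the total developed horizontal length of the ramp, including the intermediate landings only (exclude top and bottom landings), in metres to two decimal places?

2587 / 600 = 4.312 → round up to 5 ramp runs. That means 4 intermediate landings.
Horizontal run for 2587 mm of rise at 1:16 is 2587 × 16 = 41392 mm.
4 intermediate landings contribute 4 × 1200 = 4800 mm.
Developed length = 41392 + 4800 = 46192 mm.
= 46.19 m.

46.19 m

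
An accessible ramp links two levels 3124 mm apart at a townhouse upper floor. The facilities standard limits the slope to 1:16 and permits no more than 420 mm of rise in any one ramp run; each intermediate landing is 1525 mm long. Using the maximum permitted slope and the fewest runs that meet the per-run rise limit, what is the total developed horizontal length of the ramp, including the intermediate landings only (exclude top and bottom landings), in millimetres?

60659 mm

3124 / 420 = 7.438 → round up to 8 ramp runs. That means 7 intermediate landings.
Ramp run (horizontal) at 1:16: 3124 × 16 = 49984 mm.
7 intermediate landings contribute 7 × 1525 = 10675 mm.
Developed length = 49984 + 10675 = 60659 mm.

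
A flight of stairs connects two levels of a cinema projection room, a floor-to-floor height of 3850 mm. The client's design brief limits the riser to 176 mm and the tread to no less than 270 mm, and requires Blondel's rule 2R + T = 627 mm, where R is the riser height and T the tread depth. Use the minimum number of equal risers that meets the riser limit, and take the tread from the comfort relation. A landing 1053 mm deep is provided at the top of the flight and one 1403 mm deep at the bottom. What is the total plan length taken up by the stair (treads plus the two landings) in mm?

⌈3850/176⌉ = 22 risers.
Each riser is 3850/22 = 175 mm (≤ 176 mm).
From 2R + T = 627: T = 627 − 350 = 277 mm.
22 risers give 21 treads; going = 21 × 277 = 5817 mm.
Enclosure = 5817 + 1053 + 1403 = 8273 mm.

8273 mm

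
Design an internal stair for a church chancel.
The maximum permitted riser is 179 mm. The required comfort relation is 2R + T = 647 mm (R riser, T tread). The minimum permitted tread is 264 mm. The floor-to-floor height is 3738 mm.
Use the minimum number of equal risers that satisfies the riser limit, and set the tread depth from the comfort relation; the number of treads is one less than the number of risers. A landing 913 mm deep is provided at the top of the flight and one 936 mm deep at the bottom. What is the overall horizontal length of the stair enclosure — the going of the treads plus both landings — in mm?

⌈3738/179⌉ = 21 risers.
Each riser is 3738/21 = 178 mm (≤ 179 mm).
Tread T = 647 − 2 × 178 = 291 mm (≥ 264 mm).
Going = (21 − 1) × 291 = 5820 mm.
Enclosure = 5820 + 913 + 936 = 7669 mm.

7669 mm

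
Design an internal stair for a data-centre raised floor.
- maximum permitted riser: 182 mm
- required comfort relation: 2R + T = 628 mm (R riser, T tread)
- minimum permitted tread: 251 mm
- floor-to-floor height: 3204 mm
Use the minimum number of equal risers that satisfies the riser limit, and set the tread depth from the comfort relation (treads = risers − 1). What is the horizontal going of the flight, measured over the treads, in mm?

4624 mm

3204 / 182 = 17.604 → round up to 18 risers.
Each riser is 3204/18 = 178 mm (≤ 182 mm).
T = 628 − 2·178 = 272 mm, which satisfies the 251 mm minimum.
Treads = 18 − 1 = 17; going = 17 × 272 = 4624 mm.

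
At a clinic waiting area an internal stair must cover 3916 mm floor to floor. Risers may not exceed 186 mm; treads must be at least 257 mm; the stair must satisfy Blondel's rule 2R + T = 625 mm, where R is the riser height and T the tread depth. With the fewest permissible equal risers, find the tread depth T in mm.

3916 / 186 = 21.05, so 22 risers are needed.
R = 3916 ÷ 22 = 178 mm.
T = 625 − 2·178 = 269 mm, which satisfies the 257 mm minimum.

269 mm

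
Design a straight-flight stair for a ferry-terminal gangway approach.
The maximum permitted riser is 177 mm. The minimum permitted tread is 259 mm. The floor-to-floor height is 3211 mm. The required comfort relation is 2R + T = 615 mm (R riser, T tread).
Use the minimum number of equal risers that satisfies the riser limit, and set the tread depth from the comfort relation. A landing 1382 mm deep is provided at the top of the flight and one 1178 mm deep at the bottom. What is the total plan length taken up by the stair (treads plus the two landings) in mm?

At most 177 each: 3211/177 = 18.14, giving 19 risers.
Riser R = 3211 / 19 = 169 mm, within the 177 mm limit.
T = 615 − 2·169 = 277 mm, which satisfies the 259 mm minimum.
Going = (19 − 1) × 277 = 4986 mm.
Add landings: 4986 + 1382 + 1178 = 7546 mm.

7546 mm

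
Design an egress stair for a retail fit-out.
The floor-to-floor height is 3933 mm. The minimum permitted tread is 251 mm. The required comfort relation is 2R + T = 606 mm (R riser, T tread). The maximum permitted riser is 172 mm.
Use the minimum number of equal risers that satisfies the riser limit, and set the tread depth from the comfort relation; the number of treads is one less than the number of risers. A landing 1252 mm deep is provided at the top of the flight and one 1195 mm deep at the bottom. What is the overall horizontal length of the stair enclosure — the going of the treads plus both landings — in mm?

8255 mm

3933 / 172 = 22.87, so 23 risers are needed.
Riser R = 3933 / 23 = 171 mm, within the 172 mm limit.
T = 606 − 2·171 = 264 mm, which satisfies the 251 mm minimum.
Treads = 23 − 1 = 22; going = 22 × 264 = 5808 mm.
Enclosure = 5808 + 1252 + 1195 = 8255 mm.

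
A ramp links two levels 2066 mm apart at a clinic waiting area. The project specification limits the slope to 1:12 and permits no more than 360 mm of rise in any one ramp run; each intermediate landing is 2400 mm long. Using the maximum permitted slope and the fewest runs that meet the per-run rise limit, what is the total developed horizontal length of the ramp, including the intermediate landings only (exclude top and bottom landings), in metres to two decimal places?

36.79 m

2066 / 360 = 5.74, so 6 ramp runs are needed. That means 5 intermediate landings.
Ramp run (horizontal) at 1:12: 2066 × 12 = 24792 mm.
Intermediate landings: 5 × 2400 = 12000 mm.
Total developed length = 24792 + 12000 = 36792 mm.
= 36.79 m.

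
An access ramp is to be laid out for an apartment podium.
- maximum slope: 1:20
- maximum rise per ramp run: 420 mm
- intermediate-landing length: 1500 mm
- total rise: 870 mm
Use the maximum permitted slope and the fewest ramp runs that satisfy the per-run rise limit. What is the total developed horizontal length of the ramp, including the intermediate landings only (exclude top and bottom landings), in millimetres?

20400 mm

870 / 420 = 2.07, so 3 ramp runs are needed. That means 2 intermediate landings.
Horizontal run for 870 mm of rise at 1:20 is 870 × 20 = 17400 mm.
2 intermediate landings contribute 2 × 1500 = 3000 mm.
Developed length = 17400 + 3000 = 20400 mm.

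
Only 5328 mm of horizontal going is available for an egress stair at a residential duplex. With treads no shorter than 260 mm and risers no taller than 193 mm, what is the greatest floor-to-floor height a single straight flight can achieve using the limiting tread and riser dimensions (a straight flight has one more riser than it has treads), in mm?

5328 / 260 = 20.49, so 20 treads fit.
Risers = treads + 1 = 21.
Maximum height = 21 × 193 = 4053 mm.

4053 mm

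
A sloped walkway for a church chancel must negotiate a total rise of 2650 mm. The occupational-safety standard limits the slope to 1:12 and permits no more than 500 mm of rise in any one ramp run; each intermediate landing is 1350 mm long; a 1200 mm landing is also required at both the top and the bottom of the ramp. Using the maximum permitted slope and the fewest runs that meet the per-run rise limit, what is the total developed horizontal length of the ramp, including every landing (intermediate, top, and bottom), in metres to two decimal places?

2650 / 500 = 5.30, so 6 ramp runs are needed. That means 5 intermediate landings.
Horizontal run for 2650 mm of rise at 1:12 is 2650 × 12 = 31800 mm.
Intermediate landings: 5 × 1350 = 6750 mm.
Top and bottom landings: 2 × 1200 = 2400 mm.
Total = 31800 + 6750 + 2400 = 40950 mm.
= 40.95 m.

40.95 m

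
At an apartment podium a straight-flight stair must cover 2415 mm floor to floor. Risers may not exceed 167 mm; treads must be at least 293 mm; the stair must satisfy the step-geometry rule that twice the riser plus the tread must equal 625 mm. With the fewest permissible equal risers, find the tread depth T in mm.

2415 / 167 = 14.46, so 15 risers are needed.
Each riser is 2415/15 = 161 mm (≤ 167 mm).
Tread T = 625 − 2 × 161 = 303 mm (≥ 293 mm).

303 mm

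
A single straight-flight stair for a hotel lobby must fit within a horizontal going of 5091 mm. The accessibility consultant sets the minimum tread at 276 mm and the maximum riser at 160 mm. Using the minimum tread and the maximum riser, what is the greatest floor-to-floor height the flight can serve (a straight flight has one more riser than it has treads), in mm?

3040 mm

Treads that fit: ⌊5091 / 276⌋ = 18.
Risers = treads + 1 = 19.
Maximum height = 19 × 160 = 3040 mm.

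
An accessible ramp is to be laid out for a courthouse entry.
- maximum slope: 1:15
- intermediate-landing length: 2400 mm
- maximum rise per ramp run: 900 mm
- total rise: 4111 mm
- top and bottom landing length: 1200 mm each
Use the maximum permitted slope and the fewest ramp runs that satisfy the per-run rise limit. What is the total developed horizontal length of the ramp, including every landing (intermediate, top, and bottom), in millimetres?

4111 / 900 = 4.568 → round up to 5 ramp runs. That means 4 intermediate landings.
Horizontal run for 4111 mm of rise at 1:15 is 4111 × 15 = 61665 mm.
Intermediate landings: 4 × 2400 = 9600 mm.
Top and bottom landings: 2 × 1200 = 2400 mm.
Total = 61665 + 9600 + 2400 = 73665 mm.

73665 mm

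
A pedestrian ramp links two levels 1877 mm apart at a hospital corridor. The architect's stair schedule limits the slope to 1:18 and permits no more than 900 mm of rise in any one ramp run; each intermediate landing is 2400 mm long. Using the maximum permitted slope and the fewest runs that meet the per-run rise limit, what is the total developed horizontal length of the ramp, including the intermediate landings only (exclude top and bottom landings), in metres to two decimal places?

1877 / 900 = 2.086 → round up to 3 ramp runs. That means 2 intermediate landings.
Horizontal run for 1877 mm of rise at 1:18 is 1877 × 18 = 33786 mm.
2 intermediate landings contribute 2 × 2400 = 4800 mm.
Developed length = 33786 + 4800 = 38586 mm.
= 38.59 m.

38.59 m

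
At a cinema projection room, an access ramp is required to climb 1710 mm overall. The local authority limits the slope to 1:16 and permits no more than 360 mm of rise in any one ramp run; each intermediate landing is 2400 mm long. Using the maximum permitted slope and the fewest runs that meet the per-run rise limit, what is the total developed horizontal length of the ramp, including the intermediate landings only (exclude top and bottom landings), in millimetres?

1710 / 360 = 4.750 → round up to 5 ramp runs. That means 4 intermediate landings.
Ramp run (horizontal) at 1:16: 1710 × 16 = 27360 mm.
Intermediate landings: 4 × 2400 = 9600 mm.
Developed length = 27360 + 9600 = 36960 mm.

36960 mm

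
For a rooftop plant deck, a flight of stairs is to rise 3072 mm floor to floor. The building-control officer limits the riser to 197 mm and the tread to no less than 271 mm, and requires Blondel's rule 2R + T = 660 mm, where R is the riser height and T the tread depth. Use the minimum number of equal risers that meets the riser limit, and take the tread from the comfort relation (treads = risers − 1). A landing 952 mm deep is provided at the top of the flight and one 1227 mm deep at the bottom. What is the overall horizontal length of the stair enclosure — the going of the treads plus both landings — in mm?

6319 mm

3072 / 197 = 15.594 → round up to 16 risers.
Each riser is 3072/16 = 192 mm (≤ 197 mm).
T = 660 − 2·192 = 276 mm, which satisfies the 271 mm minimum.
16 risers give 15 treads; going = 15 × 276 = 4140 mm.
Enclosure = 4140 + 952 + 1227 = 6319 mm.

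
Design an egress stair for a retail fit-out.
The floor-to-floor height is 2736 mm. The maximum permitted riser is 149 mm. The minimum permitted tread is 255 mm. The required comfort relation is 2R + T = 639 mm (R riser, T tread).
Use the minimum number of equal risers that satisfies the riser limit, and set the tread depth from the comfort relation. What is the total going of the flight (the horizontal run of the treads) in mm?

⌈2736/149⌉ = 19 risers.
Riser R = 2736 / 19 = 144 mm, within the 149 mm limit.
Tread T = 639 − 2 × 144 = 351 mm (≥ 255 mm).
Treads = 19 − 1 = 18; going = 18 × 351 = 6318 mm.

6318 mm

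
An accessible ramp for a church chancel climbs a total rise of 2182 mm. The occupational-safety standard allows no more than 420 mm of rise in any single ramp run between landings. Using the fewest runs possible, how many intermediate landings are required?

5 intermediate landings

⌈2182/420⌉ = 6 ramp runs.
6 runs are separated by 5 intermediate landings.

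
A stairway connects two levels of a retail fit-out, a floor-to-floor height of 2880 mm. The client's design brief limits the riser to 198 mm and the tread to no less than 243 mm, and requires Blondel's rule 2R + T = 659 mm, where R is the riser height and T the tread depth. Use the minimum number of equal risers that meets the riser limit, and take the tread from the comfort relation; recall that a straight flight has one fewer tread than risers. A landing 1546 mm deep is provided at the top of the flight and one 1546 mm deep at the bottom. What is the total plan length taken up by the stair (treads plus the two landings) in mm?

2880 / 198 = 14.545 → round up to 15 risers.
R = 2880 ÷ 15 = 192 mm.
Tread T = 659 − 2 × 192 = 275 mm (≥ 243 mm).
15 risers give 14 treads; going = 14 × 275 = 3850 mm.
Enclosure = 3850 + 1546 + 1546 = 6942 mm.

6942 mm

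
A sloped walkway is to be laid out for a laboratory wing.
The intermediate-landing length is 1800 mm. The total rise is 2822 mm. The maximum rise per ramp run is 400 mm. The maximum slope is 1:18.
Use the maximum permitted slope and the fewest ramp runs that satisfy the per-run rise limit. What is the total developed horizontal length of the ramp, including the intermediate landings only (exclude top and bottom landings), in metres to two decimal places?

At most 400 each: 2822/400 = 7.05, giving 8 ramp runs. That means 7 intermediate landings.
Ramp run (horizontal) at 1:18: 2822 × 18 = 50796 mm.
7 intermediate landings contribute 7 × 1800 = 12600 mm.
Total developed length = 50796 + 12600 = 63396 mm.
= 63.40 m.

63.40 m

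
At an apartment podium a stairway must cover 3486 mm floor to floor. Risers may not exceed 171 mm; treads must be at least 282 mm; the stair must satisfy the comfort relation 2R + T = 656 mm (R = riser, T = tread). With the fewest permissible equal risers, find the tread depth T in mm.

3486 / 171 = 20.39, so 21 risers are needed.
Each riser is 3486/21 = 166 mm (≤ 171 mm).
T = 656 − 2·166 = 324 mm, which satisfies the 282 mm minimum.

324 mm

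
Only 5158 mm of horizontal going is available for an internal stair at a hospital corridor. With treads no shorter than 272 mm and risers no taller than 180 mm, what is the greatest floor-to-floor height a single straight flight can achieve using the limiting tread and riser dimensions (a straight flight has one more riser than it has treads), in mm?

3420 mm

Treads that fit: ⌊5158 / 272⌋ = 18.
Risers = treads + 1 = 19.
Maximum height = 19 × 180 = 3420 mm.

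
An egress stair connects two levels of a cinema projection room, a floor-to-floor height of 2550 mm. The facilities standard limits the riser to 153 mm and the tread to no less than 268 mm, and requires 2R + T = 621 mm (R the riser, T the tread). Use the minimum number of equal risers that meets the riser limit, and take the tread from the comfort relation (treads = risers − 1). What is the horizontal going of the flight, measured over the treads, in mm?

5136 mm

At most 153 each: 2550/153 = 16.67, giving 17 risers.
Riser R = 2550 / 17 = 150 mm, within the 153 mm limit.
Tread T = 621 − 2 × 150 = 321 mm (≥ 268 mm).
17 risers give 16 treads; going = 16 × 321 = 5136 mm.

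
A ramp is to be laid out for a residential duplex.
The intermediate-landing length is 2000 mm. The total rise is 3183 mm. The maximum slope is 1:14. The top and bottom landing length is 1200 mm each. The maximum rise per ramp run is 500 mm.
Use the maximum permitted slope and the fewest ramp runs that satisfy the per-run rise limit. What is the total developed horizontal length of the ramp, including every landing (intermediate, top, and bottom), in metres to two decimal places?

At most 500 each: 3183/500 = 6.37, giving 7 ramp runs. That means 6 intermediate landings.
Horizontal run for 3183 mm of rise at 1:14 is 3183 × 14 = 44562 mm.
6 intermediate landings contribute 6 × 2000 = 12000 mm.
Top and bottom landings: 2 × 1200 = 2400 mm.
Total = 44562 + 12000 + 2400 = 58962 mm.
= 58.96 m.

58.96 m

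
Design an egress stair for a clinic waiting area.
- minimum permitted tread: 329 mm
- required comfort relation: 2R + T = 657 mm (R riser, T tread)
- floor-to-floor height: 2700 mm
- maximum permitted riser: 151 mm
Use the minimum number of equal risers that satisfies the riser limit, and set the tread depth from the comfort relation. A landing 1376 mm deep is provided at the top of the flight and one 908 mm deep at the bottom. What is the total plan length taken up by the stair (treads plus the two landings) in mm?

8353 mm

⌈2700/151⌉ = 18 risers.
R = 2700 ÷ 18 = 150 mm.
From 2R + T = 657: T = 657 − 300 = 357 mm.
Treads = 18 − 1 = 17; going = 17 × 357 = 6069 mm.
Enclosure = 6069 + 1376 + 908 = 8353 mm.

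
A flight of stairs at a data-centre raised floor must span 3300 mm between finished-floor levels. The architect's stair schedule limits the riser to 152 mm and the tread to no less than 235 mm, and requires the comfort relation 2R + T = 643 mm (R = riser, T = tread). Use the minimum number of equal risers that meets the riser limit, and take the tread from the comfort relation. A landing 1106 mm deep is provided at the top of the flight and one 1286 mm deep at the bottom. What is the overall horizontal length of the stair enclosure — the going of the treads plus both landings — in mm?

9595 mm

3300 / 152 = 21.711 → round up to 22 risers.
R = 3300 ÷ 22 = 150 mm.
Tread T = 643 − 2 × 150 = 343 mm (≥ 235 mm).
22 risers give 21 treads; going = 21 × 343 = 7203 mm.
Enclosure = 7203 + 1106 + 1286 = 9595 mm.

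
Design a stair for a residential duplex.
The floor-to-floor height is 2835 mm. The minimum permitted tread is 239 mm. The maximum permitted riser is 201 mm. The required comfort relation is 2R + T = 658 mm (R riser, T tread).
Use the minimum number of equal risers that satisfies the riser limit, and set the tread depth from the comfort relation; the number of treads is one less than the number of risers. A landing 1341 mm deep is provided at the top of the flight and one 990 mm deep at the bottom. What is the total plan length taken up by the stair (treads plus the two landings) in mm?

2835 / 201 = 14.104 → round up to 15 risers.
Each riser is 2835/15 = 189 mm (≤ 201 mm).
From 2R + T = 658: T = 658 − 378 = 280 mm.
15 risers give 14 treads; going = 14 × 280 = 3920 mm.
Enclosure = 3920 + 1341 + 990 = 6251 mm.

6251 mm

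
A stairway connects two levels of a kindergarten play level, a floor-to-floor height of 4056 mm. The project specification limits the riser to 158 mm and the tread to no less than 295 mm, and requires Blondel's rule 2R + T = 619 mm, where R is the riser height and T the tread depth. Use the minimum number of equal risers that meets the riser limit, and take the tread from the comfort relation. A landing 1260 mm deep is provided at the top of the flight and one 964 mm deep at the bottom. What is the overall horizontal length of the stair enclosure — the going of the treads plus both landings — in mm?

4056 / 158 = 25.67, so 26 risers are needed.
R = 4056 ÷ 26 = 156 mm.
From 2R + T = 619: T = 619 − 312 = 307 mm.
Going = (26 − 1) × 307 = 7675 mm.
Add landings: 7675 + 1260 + 964 = 9899 mm.

9899 mm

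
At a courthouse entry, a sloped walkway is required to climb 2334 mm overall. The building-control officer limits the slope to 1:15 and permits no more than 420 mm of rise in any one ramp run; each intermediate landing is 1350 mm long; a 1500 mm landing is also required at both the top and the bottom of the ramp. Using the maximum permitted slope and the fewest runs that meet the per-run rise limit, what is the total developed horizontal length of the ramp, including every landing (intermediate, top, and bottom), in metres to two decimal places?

44.76 m

At most 420 each: 2334/420 = 5.56, giving 6 ramp runs. That means 5 intermediate landings.
Ramp run (horizontal) at 1:15: 2334 × 15 = 35010 mm.
Intermediate landings: 5 × 1350 = 6750 mm.
Top and bottom landings: 2 × 1500 = 3000 mm.
Total = 35010 + 6750 + 3000 = 44760 mm.
= 44.76 m.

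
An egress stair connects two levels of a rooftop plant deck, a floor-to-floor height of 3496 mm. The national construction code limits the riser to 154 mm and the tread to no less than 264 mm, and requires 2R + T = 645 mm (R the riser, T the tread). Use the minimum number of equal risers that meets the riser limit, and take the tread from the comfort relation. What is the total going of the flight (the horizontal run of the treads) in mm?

7502 mm

⌈3496/154⌉ = 23 risers.
Each riser is 3496/23 = 152 mm (≤ 154 mm).
From 2R + T = 645: T = 645 − 304 = 341 mm.
Treads = 23 − 1 = 22; going = 22 × 341 = 7502 mm.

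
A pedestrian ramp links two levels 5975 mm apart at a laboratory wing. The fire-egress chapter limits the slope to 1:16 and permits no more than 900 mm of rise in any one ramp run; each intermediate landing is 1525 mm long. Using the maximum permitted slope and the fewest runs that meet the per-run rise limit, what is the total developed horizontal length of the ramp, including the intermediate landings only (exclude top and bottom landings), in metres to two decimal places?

At most 900 each: 5975/900 = 6.64, giving 7 ramp runs. That means 6 intermediate landings.
Horizontal run for 5975 mm of rise at 1:16 is 5975 × 16 = 95600 mm.
Intermediate landings: 6 × 1525 = 9150 mm.
Developed length = 95600 + 9150 = 104750 mm.
= 104.75 m.

104.75 m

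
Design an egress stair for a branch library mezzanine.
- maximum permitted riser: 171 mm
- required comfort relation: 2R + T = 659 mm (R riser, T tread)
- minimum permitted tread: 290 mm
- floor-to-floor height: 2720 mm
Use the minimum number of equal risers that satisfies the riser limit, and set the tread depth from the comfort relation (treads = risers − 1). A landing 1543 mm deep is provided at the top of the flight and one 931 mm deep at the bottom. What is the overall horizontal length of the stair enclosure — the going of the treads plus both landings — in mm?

7259 mm

2720 / 171 = 15.906 → round up to 16 risers.
Riser R = 2720 / 16 = 170 mm, within the 171 mm limit.
From 2R + T = 659: T = 659 − 340 = 319 mm.
Treads = 16 − 1 = 15; going = 15 × 319 = 4785 mm.
Enclosure = 4785 + 1543 + 931 = 7259 mm.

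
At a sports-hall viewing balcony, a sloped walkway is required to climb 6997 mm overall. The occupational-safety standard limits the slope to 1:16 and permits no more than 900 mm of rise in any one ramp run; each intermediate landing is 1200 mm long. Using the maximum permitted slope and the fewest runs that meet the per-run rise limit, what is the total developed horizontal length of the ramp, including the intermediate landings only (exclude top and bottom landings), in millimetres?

6997 / 900 = 7.774 → round up to 8 ramp runs. That means 7 intermediate landings.
Horizontal run for 6997 mm of rise at 1:16 is 6997 × 16 = 111952 mm.
Intermediate landings: 7 × 1200 = 8400 mm.
Total developed length = 111952 + 8400 = 120352 mm.

120352 mm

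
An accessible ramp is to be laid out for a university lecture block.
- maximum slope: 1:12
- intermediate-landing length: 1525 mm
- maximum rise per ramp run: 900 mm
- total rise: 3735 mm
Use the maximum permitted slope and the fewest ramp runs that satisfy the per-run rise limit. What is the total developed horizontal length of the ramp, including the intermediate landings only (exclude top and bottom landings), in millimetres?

50920 mm

⌈3735/900⌉ = 5 ramp runs. That means 4 intermediate landings.
Horizontal run for 3735 mm of rise at 1:12 is 3735 × 12 = 44820 mm.
Intermediate landings: 4 × 1525 = 6100 mm.
Total developed length = 44820 + 6100 = 50920 mm.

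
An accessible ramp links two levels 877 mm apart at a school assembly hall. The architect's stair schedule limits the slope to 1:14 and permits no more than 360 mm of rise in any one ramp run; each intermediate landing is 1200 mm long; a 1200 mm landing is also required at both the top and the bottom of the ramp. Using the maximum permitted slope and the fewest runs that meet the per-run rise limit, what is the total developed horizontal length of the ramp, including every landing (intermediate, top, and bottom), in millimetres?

17078 mm

877 / 360 = 2.44, so 3 ramp runs are needed. That means 2 intermediate landings.
Horizontal run for 877 mm of rise at 1:14 is 877 × 14 = 12278 mm.
Intermediate landings: 2 × 1200 = 2400 mm.
Top and bottom landings: 2 × 1200 = 2400 mm.
Total = 12278 + 2400 + 2400 = 17078 mm.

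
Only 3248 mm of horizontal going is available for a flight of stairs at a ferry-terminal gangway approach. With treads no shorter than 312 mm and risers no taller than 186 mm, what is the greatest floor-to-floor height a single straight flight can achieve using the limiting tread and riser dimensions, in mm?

Treads that fit: ⌊3248 / 312⌋ = 10.
Risers = treads + 1 = 11.
Maximum height = 11 × 186 = 2046 mm.

2046 mm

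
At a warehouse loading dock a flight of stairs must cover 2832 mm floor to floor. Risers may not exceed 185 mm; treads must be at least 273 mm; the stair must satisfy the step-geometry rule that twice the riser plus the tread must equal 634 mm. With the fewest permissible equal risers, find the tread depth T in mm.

2832 / 185 = 15.308 → round up to 16 risers.
Riser R = 2832 / 16 = 177 mm, within the 185 mm limit.
From 2R + T = 634: T = 634 − 354 = 280 mm.

280 mm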